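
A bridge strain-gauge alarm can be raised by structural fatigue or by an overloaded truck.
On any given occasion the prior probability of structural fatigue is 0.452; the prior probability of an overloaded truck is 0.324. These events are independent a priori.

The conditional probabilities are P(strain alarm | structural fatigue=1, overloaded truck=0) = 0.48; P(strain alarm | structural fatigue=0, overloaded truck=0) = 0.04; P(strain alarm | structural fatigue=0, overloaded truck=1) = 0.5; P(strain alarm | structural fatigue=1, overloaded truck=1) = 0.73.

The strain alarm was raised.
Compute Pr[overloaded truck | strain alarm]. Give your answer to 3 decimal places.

By total probability over the 4 (structural fatigue, overloaded truck) configurations:
  P(strain alarm) = 0.04×0.548×0.676 + 0.5×0.548×0.324 + 0.48×0.452×0.676 + 0.73×0.452×0.324
        = 0.014818 + 0.088776 + 0.146665 + 0.106907 = 0.357166
Keeping only the overloaded truck-present terms gives 0.195683, so
  P(overloaded truck | strain alarm) = 0.195683 / 0.357166 ≈ 0.548

Pr[overloaded truck | strain alarm] ≈ 0.548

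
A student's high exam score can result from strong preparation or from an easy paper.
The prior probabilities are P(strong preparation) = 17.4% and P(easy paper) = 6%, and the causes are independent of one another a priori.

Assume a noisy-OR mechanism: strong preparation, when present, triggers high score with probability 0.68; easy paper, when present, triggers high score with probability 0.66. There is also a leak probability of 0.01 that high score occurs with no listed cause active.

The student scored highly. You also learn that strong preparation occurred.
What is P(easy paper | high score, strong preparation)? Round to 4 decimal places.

Under noisy-OR, P(high score | causes) = 1 − (1−0.01)·∏(1−qᵢ) over the active causes.
P(high score | strong preparation) = 0.6832·0.94 + 0.892288·0.06 = 0.642208 + 0.053537 = 0.695745
The easy paper-present share is 0.892288·0.06 = 0.053537.
Hence the posterior is 0.053537/0.695745 ≈ 0.0769.

P(easy paper | high score, strong preparation) ≈ 0.0769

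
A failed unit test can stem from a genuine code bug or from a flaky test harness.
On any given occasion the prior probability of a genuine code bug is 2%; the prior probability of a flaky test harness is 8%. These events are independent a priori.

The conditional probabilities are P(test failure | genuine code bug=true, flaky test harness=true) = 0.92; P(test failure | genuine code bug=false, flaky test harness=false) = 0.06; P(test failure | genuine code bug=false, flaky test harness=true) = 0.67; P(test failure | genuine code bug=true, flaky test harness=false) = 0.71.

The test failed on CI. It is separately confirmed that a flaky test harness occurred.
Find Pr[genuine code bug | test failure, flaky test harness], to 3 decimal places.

Pr[genuine code bug | test failure, flaky test harness] ≈ 0.027

Numerator (weight on configurations with genuine code bug): 0.92*0.02 = 0.018400
Normalizer over all consistent configurations: 0.67*0.98 + 0.92*0.02 = 0.675000
P(genuine code bug | test failure, flaky test harness) = 0.018400/0.675000 ≈ 0.027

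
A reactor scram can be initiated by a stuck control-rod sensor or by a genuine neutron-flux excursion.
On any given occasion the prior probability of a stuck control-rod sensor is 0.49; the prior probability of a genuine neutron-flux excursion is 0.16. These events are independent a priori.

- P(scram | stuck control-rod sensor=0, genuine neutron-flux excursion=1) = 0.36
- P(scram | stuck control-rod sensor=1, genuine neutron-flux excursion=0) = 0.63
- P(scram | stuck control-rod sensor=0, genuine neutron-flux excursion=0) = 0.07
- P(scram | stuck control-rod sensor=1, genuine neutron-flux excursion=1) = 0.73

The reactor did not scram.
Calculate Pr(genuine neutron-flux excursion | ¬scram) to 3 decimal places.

Pr(genuine neutron-flux excursion | ¬scram) ≈ 0.118

For the numerator, keep only genuine neutron-flux excursion=true terms: 0.052224 + 0.021168 = 0.073392
Normalizer over all consistent configurations: 0.93×0.51×0.84 + 0.64×0.51×0.16 + 0.37×0.49×0.84 + 0.27×0.49×0.16 = 0.624096
Posterior = 0.073392 / 0.624096 ≈ 0.118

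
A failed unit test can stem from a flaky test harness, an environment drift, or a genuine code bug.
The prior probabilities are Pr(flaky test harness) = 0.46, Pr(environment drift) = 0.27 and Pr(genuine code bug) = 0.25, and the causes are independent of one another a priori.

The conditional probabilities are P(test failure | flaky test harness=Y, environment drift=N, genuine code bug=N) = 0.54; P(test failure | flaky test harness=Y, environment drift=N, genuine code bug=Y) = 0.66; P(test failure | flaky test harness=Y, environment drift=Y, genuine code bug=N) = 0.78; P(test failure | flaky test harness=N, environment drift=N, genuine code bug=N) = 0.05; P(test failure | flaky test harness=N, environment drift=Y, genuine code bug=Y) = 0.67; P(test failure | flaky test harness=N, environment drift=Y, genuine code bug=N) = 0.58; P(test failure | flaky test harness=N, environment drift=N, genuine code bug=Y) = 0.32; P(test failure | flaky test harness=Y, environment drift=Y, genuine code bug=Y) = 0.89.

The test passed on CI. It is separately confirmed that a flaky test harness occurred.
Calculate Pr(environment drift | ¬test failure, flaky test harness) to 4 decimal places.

Pr(environment drift | ¬test failure, flaky test harness) ≈ 0.1421

P(¬test failure | flaky test harness) = 0.46*0.73*0.75 + 0.34*0.73*0.25 + 0.22*0.27*0.75 + 0.11*0.27*0.25 = 0.251850 + 0.062050 + 0.044550 + 0.007425 = 0.365875
The environment drift-present share is 0.044550 + 0.007425 = 0.051975.
P(environment drift | ¬test failure, flaky test harness) = 0.051975 / 0.365875 ≈ 0.1421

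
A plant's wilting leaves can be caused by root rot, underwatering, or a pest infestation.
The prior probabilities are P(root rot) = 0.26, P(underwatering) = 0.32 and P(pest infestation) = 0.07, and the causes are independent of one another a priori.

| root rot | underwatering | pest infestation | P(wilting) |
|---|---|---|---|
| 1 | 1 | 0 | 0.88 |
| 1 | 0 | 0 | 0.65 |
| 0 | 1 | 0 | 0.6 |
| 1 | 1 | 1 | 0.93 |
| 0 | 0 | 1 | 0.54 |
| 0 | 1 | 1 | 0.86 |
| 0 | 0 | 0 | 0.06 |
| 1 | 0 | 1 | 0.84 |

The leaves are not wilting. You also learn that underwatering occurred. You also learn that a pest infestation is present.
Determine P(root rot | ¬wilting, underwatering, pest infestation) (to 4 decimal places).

P(root rot | ¬wilting, underwatering, pest infestation) ≈ 0.1494

P(¬wilting | underwatering, pest infestation) = 0.14·0.74 + 0.07·0.26 = 0.103600 + 0.018200 = 0.121800
Restricting to configurations with root rot present: 0.07·0.26 = 0.018200.
Hence the posterior is 0.018200/0.121800 ≈ 0.1494.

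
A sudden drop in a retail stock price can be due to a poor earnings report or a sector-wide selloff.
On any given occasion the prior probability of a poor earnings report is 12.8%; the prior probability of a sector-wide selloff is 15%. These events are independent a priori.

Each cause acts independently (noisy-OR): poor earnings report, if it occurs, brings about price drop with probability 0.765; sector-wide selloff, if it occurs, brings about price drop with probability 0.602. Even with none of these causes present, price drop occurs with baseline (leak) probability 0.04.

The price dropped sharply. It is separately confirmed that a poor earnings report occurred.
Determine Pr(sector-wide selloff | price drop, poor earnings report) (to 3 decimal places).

Pr(sector-wide selloff | price drop, poor earnings report) ≈ 0.172

Under noisy-OR, P(price drop | causes) = 1 − (1−0.04)·∏(1−qᵢ) over the active causes.
Weight on sector-wide selloff=true, given the evidence: 0.910211·0.15 = 0.136532
The normalizing constant is 0.7744·0.85 + 0.910211·0.15 = 0.794772
Posterior = 0.136532 / 0.794772 ≈ 0.172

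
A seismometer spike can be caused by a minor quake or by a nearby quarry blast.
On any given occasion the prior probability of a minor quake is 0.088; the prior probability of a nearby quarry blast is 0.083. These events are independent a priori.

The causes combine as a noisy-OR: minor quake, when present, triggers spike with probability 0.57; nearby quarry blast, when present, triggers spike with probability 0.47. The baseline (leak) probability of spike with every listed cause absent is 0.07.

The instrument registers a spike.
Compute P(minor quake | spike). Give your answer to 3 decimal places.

P(minor quake | spike) ≈ 0.359

Under noisy-OR, P(spike | causes) = 1 − (1−0.07)·∏(1−qᵢ) over the active causes.
Sum P(spike|·) weighted by the priors over the 4 (minor quake, nearby quarry blast) configurations:
  P(spike) = 0.07*0.912*0.917 + 0.5071*0.912*0.083 + 0.6001*0.088*0.917 + 0.788053*0.088*0.083
        = 0.058541 + 0.038385 + 0.048426 + 0.005756 = 0.151108
Configurations with minor quake contribute 0.054182, so
  P(minor quake | spike) = 0.054182 / 0.151108 ≈ 0.359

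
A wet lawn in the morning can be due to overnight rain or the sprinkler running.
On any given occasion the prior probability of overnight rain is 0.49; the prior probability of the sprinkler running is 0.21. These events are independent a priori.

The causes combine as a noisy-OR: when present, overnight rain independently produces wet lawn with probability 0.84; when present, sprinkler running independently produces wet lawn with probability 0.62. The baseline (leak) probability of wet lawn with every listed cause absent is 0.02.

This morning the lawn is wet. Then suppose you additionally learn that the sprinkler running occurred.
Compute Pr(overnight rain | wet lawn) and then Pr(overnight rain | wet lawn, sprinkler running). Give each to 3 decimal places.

Under noisy-OR, P(wet lawn | causes) = 1 − (1−0.02)·∏(1−qᵢ) over the active causes.
Weight on overnight rain=true, given the evidence: 0.326403 + 0.096769 = 0.423172
The normalizing constant is 0.02×0.51×0.79 + 0.6276×0.51×0.21 + 0.8432×0.49×0.79 + 0.940416×0.49×0.21 = 0.498446
Posterior = 0.423172 / 0.498446 ≈ 0.849

Now also conditioning on sprinkler running=true:
P(wet lawn | sprinkler running) = 0.6276*0.51 + 0.940416*0.49 = 0.320076 + 0.460804 = 0.780880
Of this, 0.460804 comes from 0.940416*0.49 (the overnight rain=true cases).
P(overnight rain | wet lawn, sprinkler running) = 0.460804 / 0.780880 ≈ 0.590
The drop from 0.849 to 0.590 is the explaining-away (discounting) effect.

Pr(overnight rain | wet lawn) ≈ 0.849; Pr(overnight rain | wet lawn, sprinkler running) ≈ 0.590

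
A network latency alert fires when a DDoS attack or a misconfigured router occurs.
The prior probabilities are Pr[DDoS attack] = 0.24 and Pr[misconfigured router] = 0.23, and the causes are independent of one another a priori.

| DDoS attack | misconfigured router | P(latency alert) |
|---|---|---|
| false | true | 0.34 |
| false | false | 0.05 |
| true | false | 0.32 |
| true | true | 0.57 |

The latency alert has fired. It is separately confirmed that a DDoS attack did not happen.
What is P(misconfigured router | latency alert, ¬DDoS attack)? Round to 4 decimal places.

Sum P(latency alert|·) weighted by the priors over both values of misconfigured router:
  P(latency alert | ¬DDoS attack) = 0.05*0.77 + 0.34*0.23
        = 0.038500 + 0.078200 = 0.116700
The terms with misconfigured router present sum to 0.078200, so
  P(misconfigured router | latency alert, ¬DDoS attack) = 0.078200 / 0.116700 ≈ 0.6701

P(misconfigured router | latency alert, ¬DDoS attack) ≈ 0.6701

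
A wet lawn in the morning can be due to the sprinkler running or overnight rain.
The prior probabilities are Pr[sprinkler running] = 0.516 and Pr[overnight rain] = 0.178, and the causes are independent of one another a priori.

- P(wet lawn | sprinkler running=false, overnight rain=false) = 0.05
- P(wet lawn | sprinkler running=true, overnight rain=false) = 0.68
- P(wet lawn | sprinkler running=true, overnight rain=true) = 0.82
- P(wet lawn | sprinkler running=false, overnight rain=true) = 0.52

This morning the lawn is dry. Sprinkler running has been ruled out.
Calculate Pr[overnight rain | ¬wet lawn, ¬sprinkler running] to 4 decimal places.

Numerator (weight on configurations with overnight rain): 0.48·0.178 = 0.085440
Denominator P(¬wet lawn | ¬sprinkler running): 0.95·0.822 + 0.48·0.178 = 0.866340
Posterior = 0.085440 / 0.866340 ≈ 0.0986

Pr[overnight rain | ¬wet lawn, ¬sprinkler running] ≈ 0.0986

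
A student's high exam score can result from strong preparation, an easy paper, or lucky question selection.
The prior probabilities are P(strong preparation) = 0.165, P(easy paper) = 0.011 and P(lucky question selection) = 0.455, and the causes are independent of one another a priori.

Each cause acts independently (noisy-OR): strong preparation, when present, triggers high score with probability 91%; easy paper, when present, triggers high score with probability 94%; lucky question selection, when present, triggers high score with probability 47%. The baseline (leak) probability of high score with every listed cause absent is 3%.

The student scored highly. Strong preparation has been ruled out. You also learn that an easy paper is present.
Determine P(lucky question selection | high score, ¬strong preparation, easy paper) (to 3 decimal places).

Under noisy-OR, P(high score | causes) = 1 − (1−0.03)·∏(1−qᵢ) over the active causes.
Sum P(high score|·) weighted by the priors over both values of lucky question selection:
  P(high score | ¬strong preparation, easy paper) = 0.9418*0.545 + 0.969154*0.455
        = 0.513281 + 0.440965 = 0.954246
Keeping only the lucky question selection-present terms gives 0.440965, so
  P(lucky question selection | high score, ¬strong preparation, easy paper) = 0.440965 / 0.954246 ≈ 0.462

P(lucky question selection | high score, ¬strong preparation, easy paper) ≈ 0.462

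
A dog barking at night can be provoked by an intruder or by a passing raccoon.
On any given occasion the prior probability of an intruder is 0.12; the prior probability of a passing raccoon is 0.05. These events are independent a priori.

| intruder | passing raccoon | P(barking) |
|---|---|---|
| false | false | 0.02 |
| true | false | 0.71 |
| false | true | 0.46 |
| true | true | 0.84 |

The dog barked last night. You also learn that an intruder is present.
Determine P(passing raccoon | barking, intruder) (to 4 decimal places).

P(barking | intruder) = 0.71*0.95 + 0.84*0.05 = 0.674500 + 0.042000 = 0.716500
The passing raccoon-present share is 0.84*0.05 = 0.042000.
Hence the posterior is 0.042000/0.716500 ≈ 0.0586.

P(passing raccoon | barking, intruder) ≈ 0.0586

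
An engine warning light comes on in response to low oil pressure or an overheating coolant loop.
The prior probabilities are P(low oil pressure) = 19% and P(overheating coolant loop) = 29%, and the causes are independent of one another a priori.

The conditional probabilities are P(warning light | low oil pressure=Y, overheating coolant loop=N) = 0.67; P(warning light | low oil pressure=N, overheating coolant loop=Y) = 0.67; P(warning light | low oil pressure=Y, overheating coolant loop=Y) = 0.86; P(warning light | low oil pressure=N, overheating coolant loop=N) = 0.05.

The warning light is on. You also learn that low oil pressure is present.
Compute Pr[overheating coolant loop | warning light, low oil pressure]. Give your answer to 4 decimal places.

Pr[overheating coolant loop | warning light, low oil pressure] ≈ 0.3440

By total probability over both values of overheating coolant loop:
  P(warning light | low oil pressure) = 0.67*0.71 + 0.86*0.29
        = 0.475700 + 0.249400 = 0.725100
The terms with overheating coolant loop present sum to 0.249400, so
  P(overheating coolant loop | warning light, low oil pressure) = 0.249400 / 0.725100 ≈ 0.3440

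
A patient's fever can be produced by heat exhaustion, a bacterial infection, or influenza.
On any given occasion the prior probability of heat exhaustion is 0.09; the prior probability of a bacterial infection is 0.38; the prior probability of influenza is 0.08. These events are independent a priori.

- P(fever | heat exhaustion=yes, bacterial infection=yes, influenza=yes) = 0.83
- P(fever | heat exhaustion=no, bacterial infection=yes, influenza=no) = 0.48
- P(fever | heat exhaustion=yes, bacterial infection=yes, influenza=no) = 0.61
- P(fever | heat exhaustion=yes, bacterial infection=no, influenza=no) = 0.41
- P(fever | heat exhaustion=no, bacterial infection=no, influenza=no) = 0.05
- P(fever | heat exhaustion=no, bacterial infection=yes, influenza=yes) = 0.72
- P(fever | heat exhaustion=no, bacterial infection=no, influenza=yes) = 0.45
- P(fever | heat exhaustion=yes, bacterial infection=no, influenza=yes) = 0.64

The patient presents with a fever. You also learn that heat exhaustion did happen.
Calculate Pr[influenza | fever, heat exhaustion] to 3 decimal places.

Pr[influenza | fever, heat exhaustion] ≈ 0.113

P(fever | heat exhaustion) = 0.41*0.62*0.92 + 0.64*0.62*0.08 + 0.61*0.38*0.92 + 0.83*0.38*0.08 = 0.233864 + 0.031744 + 0.213256 + 0.025232 = 0.504096
Restricting to configurations with influenza present: 0.031744 + 0.025232 = 0.056976.
P(influenza | fever, heat exhaustion) = 0.056976 / 0.504096 ≈ 0.113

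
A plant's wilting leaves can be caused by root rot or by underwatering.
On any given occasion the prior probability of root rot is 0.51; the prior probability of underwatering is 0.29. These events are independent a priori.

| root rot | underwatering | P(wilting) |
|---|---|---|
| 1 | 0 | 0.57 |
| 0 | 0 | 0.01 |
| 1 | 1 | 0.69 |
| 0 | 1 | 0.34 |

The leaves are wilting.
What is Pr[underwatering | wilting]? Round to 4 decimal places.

By total probability over the 4 (root rot, underwatering) configurations:
  P(wilting) = 0.01·0.49·0.71 + 0.34·0.49·0.29 + 0.57·0.51·0.71 + 0.69·0.51·0.29
        = 0.003479 + 0.048314 + 0.206397 + 0.102051 = 0.360241
Keeping only the underwatering-present terms gives 0.150365, so
  P(underwatering | wilting) = 0.150365 / 0.360241 ≈ 0.4174

Pr[underwatering | wilting] ≈ 0.4174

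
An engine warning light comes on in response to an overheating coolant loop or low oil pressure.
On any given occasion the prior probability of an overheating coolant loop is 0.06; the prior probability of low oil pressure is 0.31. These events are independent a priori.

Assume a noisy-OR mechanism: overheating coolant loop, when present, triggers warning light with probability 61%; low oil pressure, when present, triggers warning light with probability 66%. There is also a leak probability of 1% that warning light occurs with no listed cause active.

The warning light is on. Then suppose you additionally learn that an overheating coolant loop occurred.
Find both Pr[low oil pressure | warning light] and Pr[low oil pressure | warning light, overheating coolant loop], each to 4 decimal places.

Under noisy-OR, P(warning light | causes) = 1 − (1−0.01)·∏(1−qᵢ) over the active causes.
Weight on low oil pressure=true, given the evidence: 0.193315 + 0.016158 = 0.209473
The normalizing constant is 0.01·0.94·0.69 + 0.6634·0.94·0.31 + 0.6139·0.06·0.69 + 0.868726·0.06·0.31 = 0.241374
Posterior = 0.209473 / 0.241374 ≈ 0.8678

Now also conditioning on overheating coolant loop=true:
Numerator (weight on configurations with low oil pressure): 0.868726*0.31 = 0.269305
Normalizer over all consistent configurations: 0.6139*0.69 + 0.868726*0.31 = 0.692896
P(low oil pressure | warning light, overheating coolant loop) = 0.269305/0.692896 ≈ 0.3887
This is intercausal reasoning (explaining away): once overheating coolant loop accounts for the warning light, low oil pressure becomes less likely.

Pr[low oil pressure | warning light] ≈ 0.8678; Pr[low oil pressure | warning light, overheating coolant loop] ≈ 0.3887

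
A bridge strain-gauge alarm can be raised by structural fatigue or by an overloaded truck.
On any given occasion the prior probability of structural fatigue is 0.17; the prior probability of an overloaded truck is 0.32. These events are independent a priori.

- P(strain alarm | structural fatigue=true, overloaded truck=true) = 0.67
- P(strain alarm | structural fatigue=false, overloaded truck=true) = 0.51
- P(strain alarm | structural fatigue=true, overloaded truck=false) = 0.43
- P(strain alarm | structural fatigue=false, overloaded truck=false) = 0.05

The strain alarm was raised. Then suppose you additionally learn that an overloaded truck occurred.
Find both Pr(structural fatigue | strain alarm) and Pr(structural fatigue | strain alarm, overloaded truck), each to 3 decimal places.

Enumerate the 4 (structural fatigue, overloaded truck) configurations and weight by the priors:
  P(strain alarm) = 0.05·0.83·0.68 + 0.51·0.83·0.32 + 0.43·0.17·0.68 + 0.67·0.17·0.32
        = 0.028220 + 0.135456 + 0.049708 + 0.036448 = 0.249832
Configurations with structural fatigue contribute 0.086156, so
  P(structural fatigue | strain alarm) = 0.086156 / 0.249832 ≈ 0.345

Now condition on the additional information:
By total probability over both values of structural fatigue:
  P(strain alarm | overloaded truck) = 0.51*0.83 + 0.67*0.17
        = 0.423300 + 0.113900 = 0.537200
Configurations with structural fatigue contribute 0.113900, so
  P(structural fatigue | strain alarm, overloaded truck) = 0.113900 / 0.537200 ≈ 0.212
The drop from 0.345 to 0.212 is the explaining-away (discounting) effect.

Pr(structural fatigue | strain alarm) ≈ 0.345; Pr(structural fatigue | strain alarm, overloaded truck) ≈ 0.212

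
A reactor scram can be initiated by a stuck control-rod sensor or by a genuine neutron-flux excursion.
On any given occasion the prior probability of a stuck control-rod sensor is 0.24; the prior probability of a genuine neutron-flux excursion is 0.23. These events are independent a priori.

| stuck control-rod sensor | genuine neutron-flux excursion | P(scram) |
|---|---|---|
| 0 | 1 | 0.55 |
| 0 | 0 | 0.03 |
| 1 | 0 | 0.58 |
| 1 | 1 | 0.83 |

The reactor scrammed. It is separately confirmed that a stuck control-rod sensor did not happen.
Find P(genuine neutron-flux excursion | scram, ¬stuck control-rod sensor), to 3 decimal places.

P(scram | ¬stuck control-rod sensor) = 0.03*0.77 + 0.55*0.23 = 0.023100 + 0.126500 = 0.149600
The genuine neutron-flux excursion-present share is 0.55*0.23 = 0.126500.
P(genuine neutron-flux excursion | scram, ¬stuck control-rod sensor) = 0.126500 / 0.149600 ≈ 0.846

P(genuine neutron-flux excursion | scram, ¬stuck control-rod sensor) ≈ 0.846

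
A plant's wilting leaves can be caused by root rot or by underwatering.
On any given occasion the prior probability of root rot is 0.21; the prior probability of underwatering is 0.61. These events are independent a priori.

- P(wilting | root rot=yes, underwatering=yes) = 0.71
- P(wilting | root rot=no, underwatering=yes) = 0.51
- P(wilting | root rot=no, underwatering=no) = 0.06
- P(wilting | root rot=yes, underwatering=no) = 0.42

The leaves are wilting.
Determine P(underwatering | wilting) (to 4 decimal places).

P(wilting) = 0.06·0.79·0.39 + 0.51·0.79·0.61 + 0.42·0.21·0.39 + 0.71·0.21·0.61 = 0.018486 + 0.245769 + 0.034398 + 0.090951 = 0.389604
Of this, 0.336720 comes from 0.245769 + 0.090951 (the underwatering=true cases).
P(underwatering | wilting) = 0.336720 / 0.389604 ≈ 0.8643

P(underwatering | wilting) ≈ 0.8643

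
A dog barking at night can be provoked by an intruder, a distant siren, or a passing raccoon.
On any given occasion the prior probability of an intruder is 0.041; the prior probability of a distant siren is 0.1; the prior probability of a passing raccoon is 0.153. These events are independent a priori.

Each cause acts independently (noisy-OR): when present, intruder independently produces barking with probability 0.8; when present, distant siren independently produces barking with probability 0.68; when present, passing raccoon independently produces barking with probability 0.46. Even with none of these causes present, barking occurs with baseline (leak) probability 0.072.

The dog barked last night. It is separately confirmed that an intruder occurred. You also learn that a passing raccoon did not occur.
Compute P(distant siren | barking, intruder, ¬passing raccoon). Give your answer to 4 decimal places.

P(distant siren | barking, intruder, ¬passing raccoon) ≈ 0.1137

Under noisy-OR, P(barking | causes) = 1 − (1−0.072)·∏(1−qᵢ) over the active causes.
P(barking | intruder, ¬passing raccoon) = 0.8144·0.9 + 0.940608·0.1 = 0.732960 + 0.094061 = 0.827021
Of this, 0.094061 comes from 0.940608·0.1 (the distant siren=true cases).
P(distant siren | barking, intruder, ¬passing raccoon) = 0.094061 / 0.827021 ≈ 0.1137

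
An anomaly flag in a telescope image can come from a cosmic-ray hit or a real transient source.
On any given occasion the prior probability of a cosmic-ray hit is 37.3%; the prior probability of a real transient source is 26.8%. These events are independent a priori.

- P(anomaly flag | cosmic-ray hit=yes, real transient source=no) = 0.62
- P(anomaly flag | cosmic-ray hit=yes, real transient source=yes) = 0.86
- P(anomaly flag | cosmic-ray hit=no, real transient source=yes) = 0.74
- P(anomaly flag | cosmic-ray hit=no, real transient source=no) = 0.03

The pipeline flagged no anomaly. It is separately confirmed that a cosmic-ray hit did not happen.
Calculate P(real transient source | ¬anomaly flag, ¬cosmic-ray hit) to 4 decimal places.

P(real transient source | ¬anomaly flag, ¬cosmic-ray hit) ≈ 0.0894

Weight on real transient source=true, given the evidence: 0.26*0.268 = 0.069680
Normalizer over all consistent configurations: 0.97*0.732 + 0.26*0.268 = 0.779720
Posterior = 0.069680 / 0.779720 ≈ 0.0894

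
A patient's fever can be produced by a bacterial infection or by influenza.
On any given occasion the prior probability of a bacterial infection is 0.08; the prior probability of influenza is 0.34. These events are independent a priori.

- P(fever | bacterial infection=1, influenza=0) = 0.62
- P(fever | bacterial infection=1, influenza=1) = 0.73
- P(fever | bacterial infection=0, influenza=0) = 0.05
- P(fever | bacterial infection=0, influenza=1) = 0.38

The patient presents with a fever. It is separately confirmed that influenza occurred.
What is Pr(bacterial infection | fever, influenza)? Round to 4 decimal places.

Weight on bacterial infection=true, given the evidence: 0.73×0.08 = 0.058400
The normalizing constant is 0.38×0.92 + 0.73×0.08 = 0.408000
P(bacterial infection | fever, influenza) = 0.058400/0.408000 ≈ 0.1431

Pr(bacterial infection | fever, influenza) ≈ 0.1431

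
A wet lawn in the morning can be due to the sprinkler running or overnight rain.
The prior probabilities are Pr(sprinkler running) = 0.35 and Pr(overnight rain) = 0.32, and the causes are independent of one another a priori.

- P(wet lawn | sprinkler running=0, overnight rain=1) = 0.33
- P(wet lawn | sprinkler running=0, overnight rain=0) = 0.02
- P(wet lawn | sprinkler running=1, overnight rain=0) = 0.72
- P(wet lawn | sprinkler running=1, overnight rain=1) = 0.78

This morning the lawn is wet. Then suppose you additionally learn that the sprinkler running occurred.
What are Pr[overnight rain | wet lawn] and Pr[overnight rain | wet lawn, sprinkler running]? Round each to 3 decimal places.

Sum P(wet lawn|·) weighted by the priors over the 4 (sprinkler running, overnight rain) configurations:
  P(wet lawn) = 0.02×0.65×0.68 + 0.33×0.65×0.32 + 0.72×0.35×0.68 + 0.78×0.35×0.32
        = 0.008840 + 0.068640 + 0.171360 + 0.087360 = 0.336200
Keeping only the overnight rain-present terms gives 0.156000, so
  P(overnight rain | wet lawn) = 0.156000 / 0.336200 ≈ 0.464

Now also conditioning on sprinkler running=true:
Weight on overnight rain=true, given the evidence: 0.78*0.32 = 0.249600
Denominator P(wet lawn | sprinkler running): 0.72*0.68 + 0.78*0.32 = 0.739200
P(overnight rain | wet lawn, sprinkler running) = 0.249600/0.739200 ≈ 0.338
Conditioning on sprinkler running lowers the posterior on overnight rain: the classic explaining-away effect in a common-effect structure.

Pr[overnight rain | wet lawn] ≈ 0.464; Pr[overnight rain | wet lawn, sprinkler running] ≈ 0.338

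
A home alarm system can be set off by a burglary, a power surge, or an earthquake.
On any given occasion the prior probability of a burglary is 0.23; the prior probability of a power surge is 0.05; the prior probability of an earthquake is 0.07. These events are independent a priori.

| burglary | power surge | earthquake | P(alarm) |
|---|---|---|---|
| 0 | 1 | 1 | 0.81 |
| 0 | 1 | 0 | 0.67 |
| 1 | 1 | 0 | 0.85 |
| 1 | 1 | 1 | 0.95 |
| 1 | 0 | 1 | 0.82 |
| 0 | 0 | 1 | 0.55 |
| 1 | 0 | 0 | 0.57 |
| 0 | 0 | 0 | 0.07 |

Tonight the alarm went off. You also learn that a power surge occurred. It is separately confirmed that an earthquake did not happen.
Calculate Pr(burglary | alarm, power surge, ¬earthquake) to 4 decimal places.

Pr(burglary | alarm, power surge, ¬earthquake) ≈ 0.2748

Weight on burglary=true, given the evidence: 0.85*0.23 = 0.195500
Denominator P(alarm | power surge, ¬earthquake): 0.67*0.77 + 0.85*0.23 = 0.711400
P(burglary | alarm, power surge, ¬earthquake) = 0.195500/0.711400 ≈ 0.2748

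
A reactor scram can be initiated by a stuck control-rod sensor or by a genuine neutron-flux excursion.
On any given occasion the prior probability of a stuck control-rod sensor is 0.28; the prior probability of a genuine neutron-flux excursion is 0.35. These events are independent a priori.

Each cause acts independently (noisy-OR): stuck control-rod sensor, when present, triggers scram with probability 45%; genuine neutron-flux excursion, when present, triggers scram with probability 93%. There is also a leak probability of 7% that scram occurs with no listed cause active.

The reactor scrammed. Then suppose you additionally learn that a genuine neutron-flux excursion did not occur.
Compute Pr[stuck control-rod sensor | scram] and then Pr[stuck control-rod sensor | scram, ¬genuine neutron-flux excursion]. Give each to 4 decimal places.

Pr[stuck control-rod sensor | scram] ≈ 0.4060; Pr[stuck control-rod sensor | scram, ¬genuine neutron-flux excursion] ≈ 0.7307

Under noisy-OR, P(scram | causes) = 1 − (1−0.07)·∏(1−qᵢ) over the active causes.
Weight on stuck control-rod sensor=true, given the evidence: 0.088907 + 0.094491 = 0.183398
Normalizer over all consistent configurations: 0.07*0.72*0.65 + 0.9349*0.72*0.35 + 0.4885*0.28*0.65 + 0.964195*0.28*0.35 = 0.451753
P(stuck control-rod sensor | scram) = 0.183398/0.451753 ≈ 0.4060

With the extra evidence:
P(scram | ¬genuine neutron-flux excursion) = 0.07·0.72 + 0.4885·0.28 = 0.050400 + 0.136780 = 0.187180
Restricting to configurations with stuck control-rod sensor present: 0.4885·0.28 = 0.136780.
P(stuck control-rod sensor | scram, ¬genuine neutron-flux excursion) = 0.136780 / 0.187180 ≈ 0.7307
With genuine neutron-flux excursion excluded, stuck control-rod sensor must carry more of the explanatory weight for the scram.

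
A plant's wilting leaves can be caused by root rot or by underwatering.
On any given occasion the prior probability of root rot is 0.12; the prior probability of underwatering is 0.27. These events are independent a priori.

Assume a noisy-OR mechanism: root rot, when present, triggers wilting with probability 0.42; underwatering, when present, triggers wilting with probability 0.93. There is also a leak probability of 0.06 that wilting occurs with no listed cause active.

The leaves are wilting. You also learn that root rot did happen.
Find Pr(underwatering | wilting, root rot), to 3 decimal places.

Under noisy-OR, P(wilting | causes) = 1 − (1−0.06)·∏(1−qᵢ) over the active causes.
By total probability over both values of underwatering:
  P(wilting | root rot) = 0.4548·0.73 + 0.961836·0.27
        = 0.332004 + 0.259696 = 0.591700
Keeping only the underwatering-present terms gives 0.259696, so
  P(underwatering | wilting, root rot) = 0.259696 / 0.591700 ≈ 0.439

Pr(underwatering | wilting, root rot) ≈ 0.439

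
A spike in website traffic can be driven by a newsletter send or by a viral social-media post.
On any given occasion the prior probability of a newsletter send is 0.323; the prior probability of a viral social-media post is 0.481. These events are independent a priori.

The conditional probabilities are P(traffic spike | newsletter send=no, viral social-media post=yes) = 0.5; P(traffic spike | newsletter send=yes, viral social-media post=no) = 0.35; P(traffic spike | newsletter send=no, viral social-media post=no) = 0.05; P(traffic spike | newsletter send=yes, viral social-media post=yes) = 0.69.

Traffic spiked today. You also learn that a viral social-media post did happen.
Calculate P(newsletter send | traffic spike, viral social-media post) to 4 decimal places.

For the numerator, keep only newsletter send=true terms: 0.69·0.323 = 0.222870
Denominator P(traffic spike | viral social-media post): 0.5·0.677 + 0.69·0.323 = 0.561370
Posterior = 0.222870 / 0.561370 ≈ 0.3970

P(newsletter send | traffic spike, viral social-media post) ≈ 0.3970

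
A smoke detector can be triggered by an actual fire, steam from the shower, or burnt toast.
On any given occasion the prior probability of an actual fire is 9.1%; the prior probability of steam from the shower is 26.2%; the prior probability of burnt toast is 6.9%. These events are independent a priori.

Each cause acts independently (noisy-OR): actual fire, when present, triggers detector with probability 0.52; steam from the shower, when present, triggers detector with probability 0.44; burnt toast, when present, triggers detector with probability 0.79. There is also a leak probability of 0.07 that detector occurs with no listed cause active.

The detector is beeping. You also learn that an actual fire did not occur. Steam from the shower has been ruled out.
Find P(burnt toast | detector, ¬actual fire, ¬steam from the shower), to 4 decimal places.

P(burnt toast | detector, ¬actual fire, ¬steam from the shower) ≈ 0.4600

Under noisy-OR, P(detector | causes) = 1 − (1−0.07)·∏(1−qᵢ) over the active causes.
P(detector | ¬actual fire, ¬steam from the shower) = 0.07·0.931 + 0.8047·0.069 = 0.065170 + 0.055524 = 0.120694
Of this, 0.055524 comes from 0.8047·0.069 (the burnt toast=true cases).
Hence the posterior is 0.055524/0.120694 ≈ 0.4600.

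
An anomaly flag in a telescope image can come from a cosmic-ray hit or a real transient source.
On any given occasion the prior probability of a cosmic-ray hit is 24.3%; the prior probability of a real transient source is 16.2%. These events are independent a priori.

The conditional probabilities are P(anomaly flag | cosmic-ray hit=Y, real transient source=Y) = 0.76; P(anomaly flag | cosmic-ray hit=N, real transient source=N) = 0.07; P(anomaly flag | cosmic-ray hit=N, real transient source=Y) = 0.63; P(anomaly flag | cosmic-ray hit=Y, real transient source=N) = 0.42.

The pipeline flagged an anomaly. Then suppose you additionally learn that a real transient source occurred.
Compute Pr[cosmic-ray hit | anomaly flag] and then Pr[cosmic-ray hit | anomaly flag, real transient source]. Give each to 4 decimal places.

P(anomaly flag) = 0.07×0.757×0.838 + 0.63×0.757×0.162 + 0.42×0.243×0.838 + 0.76×0.243×0.162 = 0.044406 + 0.077259 + 0.085526 + 0.029918 = 0.237109
Restricting to configurations with cosmic-ray hit present: 0.085526 + 0.029918 = 0.115444.
P(cosmic-ray hit | anomaly flag) = 0.115444 / 0.237109 ≈ 0.4869

Now also conditioning on real transient source=true:
By total probability over both values of cosmic-ray hit:
  P(anomaly flag | real transient source) = 0.63×0.757 + 0.76×0.243
        = 0.476910 + 0.184680 = 0.661590
The terms with cosmic-ray hit present sum to 0.184680, so
  P(cosmic-ray hit | anomaly flag, real transient source) = 0.184680 / 0.661590 ≈ 0.2791
Conditioning on real transient source lowers the posterior on cosmic-ray hit: the classic explaining-away effect in a common-effect structure.

Pr[cosmic-ray hit | anomaly flag] ≈ 0.4869; Pr[cosmic-ray hit | anomaly flag, real transient source] ≈ 0.2791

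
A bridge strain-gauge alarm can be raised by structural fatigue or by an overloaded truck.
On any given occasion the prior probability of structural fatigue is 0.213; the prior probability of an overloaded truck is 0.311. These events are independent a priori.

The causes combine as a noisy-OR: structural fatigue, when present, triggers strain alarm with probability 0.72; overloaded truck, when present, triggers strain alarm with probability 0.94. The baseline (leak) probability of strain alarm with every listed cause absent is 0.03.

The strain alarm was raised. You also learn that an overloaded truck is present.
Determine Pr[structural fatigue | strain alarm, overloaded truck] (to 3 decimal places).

Under noisy-OR, P(strain alarm | causes) = 1 − (1−0.03)·∏(1−qᵢ) over the active causes.
By total probability over both values of structural fatigue:
  P(strain alarm | overloaded truck) = 0.9418·0.787 + 0.983704·0.213
        = 0.741197 + 0.209529 = 0.950726
The terms with structural fatigue present sum to 0.209529, so
  P(structural fatigue | strain alarm, overloaded truck) = 0.209529 / 0.950726 ≈ 0.220

Pr[structural fatigue | strain alarm, overloaded truck] ≈ 0.220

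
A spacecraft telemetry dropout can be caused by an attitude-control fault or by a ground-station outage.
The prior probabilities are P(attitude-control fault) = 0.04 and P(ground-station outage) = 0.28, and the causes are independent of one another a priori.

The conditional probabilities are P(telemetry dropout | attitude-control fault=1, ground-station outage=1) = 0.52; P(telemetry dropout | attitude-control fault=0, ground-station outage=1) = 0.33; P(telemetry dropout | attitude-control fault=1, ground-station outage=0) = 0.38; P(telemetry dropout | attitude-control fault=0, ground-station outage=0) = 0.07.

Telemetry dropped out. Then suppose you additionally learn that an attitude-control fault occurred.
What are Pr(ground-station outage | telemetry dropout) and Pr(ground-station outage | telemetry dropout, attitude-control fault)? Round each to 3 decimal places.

P(telemetry dropout) = 0.07·0.96·0.72 + 0.33·0.96·0.28 + 0.38·0.04·0.72 + 0.52·0.04·0.28 = 0.048384 + 0.088704 + 0.010944 + 0.005824 = 0.153856
Of this, 0.094528 comes from 0.088704 + 0.005824 (the ground-station outage=true cases).
P(ground-station outage | telemetry dropout) = 0.094528 / 0.153856 ≈ 0.614

With the extra evidence:
P(telemetry dropout | attitude-control fault) = 0.38×0.72 + 0.52×0.28 = 0.273600 + 0.145600 = 0.419200
Of this, 0.145600 comes from 0.52×0.28 (the ground-station outage=true cases).
P(ground-station outage | telemetry dropout, attitude-control fault) = 0.145600 / 0.419200 ≈ 0.347
This is intercausal reasoning (explaining away): once attitude-control fault accounts for the telemetry dropout, ground-station outage becomes less likely.

Pr(ground-station outage | telemetry dropout) ≈ 0.614; Pr(ground-station outage | telemetry dropout, attitude-control fault) ≈ 0.347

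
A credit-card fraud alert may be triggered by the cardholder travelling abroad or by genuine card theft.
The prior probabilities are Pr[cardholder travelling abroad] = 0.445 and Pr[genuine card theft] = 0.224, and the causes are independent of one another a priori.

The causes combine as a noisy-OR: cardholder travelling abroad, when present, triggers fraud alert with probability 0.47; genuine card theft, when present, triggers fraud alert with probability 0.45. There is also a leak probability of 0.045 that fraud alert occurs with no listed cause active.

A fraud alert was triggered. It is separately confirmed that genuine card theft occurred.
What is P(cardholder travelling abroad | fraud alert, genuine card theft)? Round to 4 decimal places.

P(cardholder travelling abroad | fraud alert, genuine card theft) ≈ 0.5493

Under noisy-OR, P(fraud alert | causes) = 1 − (1−0.045)·∏(1−qᵢ) over the active causes.
P(fraud alert | genuine card theft) = 0.47475×0.555 + 0.721618×0.445 = 0.263486 + 0.321120 = 0.584606
Restricting to configurations with cardholder travelling abroad present: 0.721618×0.445 = 0.321120.
So P(cardholder travelling abroad | fraud alert, genuine card theft) = 0.321120/0.584606 ≈ 0.5493.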